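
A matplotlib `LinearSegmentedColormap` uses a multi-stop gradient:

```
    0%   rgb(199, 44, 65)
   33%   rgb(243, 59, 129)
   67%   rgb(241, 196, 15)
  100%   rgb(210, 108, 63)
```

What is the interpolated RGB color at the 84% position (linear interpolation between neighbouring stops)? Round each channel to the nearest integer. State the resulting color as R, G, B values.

(225, 151, 40)

84% lies between the 67% and 100% stops, so the local fraction is t = (84 − 67)/(100 − 67) = 17/33 ≈ 0.5152.
R = 241 + 0.5152 × (210 − 241) = 225.029 → 225
G = 196 + 0.5152 × (108 − 196) = 150.662 → 151
B = 15 + 0.5152 × (63 − 15) = 39.73 → 40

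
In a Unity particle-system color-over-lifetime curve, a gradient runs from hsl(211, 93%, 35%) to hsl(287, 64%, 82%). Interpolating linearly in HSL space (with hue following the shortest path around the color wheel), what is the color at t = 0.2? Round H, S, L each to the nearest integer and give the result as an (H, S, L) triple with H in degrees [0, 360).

Hue arc: Δh = 287 − 211 = 76° (|Δh| ≤ 180, already the shorter path).
H = 211 + 0.2 × (76) = 226.2 → 226°
S = 93 + 0.2 × (64 − 93) = 87.2 → 87%
L = 35 + 0.2 × (82 − 35) = 44.4 → 44%

(226, 87, 44)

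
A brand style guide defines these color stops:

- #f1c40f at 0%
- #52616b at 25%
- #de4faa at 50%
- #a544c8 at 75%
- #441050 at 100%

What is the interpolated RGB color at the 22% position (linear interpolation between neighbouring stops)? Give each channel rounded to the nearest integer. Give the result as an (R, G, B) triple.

22% lies between the 0% and 25% stops, so the local fraction is t = (22 − 0)/(25 − 0) = 22/25 ≈ 0.88.
#f1c40f → (241, 196, 15); #52616b → (82, 97, 107).
R = 241 + 0.88 × (82 − 241) = 101.08 → 101
G = 196 + 0.88 × (97 − 196) = 108.88 → 109
B = 15 + 0.88 × (107 − 15) = 95.96 → 96

(101, 109, 96)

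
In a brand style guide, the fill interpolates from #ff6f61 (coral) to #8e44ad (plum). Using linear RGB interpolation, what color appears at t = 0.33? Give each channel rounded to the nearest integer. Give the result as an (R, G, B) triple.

(218, 97, 122)

#ff6f61 → (255, 111, 97); #8e44ad → (142, 68, 173).
R = 255 + 0.33 × (142 − 255) = 255 + 0.33 × -113 = 217.71 → 218
G = 111 + 0.33 × (68 − 111) = 111 + 0.33 × -43 = 96.81 → 97
B = 97 + 0.33 × (173 − 97) = 97 + 0.33 × 76 = 122.08 → 122
So the blended color is (218, 97, 122), about #da617a.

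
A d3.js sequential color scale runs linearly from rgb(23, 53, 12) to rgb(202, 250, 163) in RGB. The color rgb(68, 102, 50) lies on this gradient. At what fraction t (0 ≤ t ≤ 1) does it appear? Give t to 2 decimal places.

Invert the lerp on the G channel (largest span, 197): t = (102 − 53) / (250 − 53) = 49/197 = 0.24873.
Check on R: (68 − 23)/(202 − 23) = 0.2514 ✓

0.25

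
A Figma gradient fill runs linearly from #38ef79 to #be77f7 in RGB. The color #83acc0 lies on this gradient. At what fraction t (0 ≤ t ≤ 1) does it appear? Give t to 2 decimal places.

0.56

Invert the lerp on the R channel (largest span, 134): t = (131 − 56) / (190 − 56) = 75/134 = 0.5597.
Check on G: (172 − 239)/(119 − 239) = 0.5583 ✓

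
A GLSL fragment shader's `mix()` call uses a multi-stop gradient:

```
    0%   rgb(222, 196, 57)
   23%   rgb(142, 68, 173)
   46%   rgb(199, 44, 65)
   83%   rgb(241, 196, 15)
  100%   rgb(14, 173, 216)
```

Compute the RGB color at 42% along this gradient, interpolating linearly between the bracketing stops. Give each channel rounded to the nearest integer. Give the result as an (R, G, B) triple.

(189, 48, 84)

42% lies between the 23% and 46% stops, so the local fraction is t = (42 − 23)/(46 − 23) = 19/23 ≈ 0.8261.
R = 142 + 0.8261 × (199 − 142) = 189.088 → 189
G = 68 + 0.8261 × (44 − 68) = 48.174 → 48
B = 173 + 0.8261 × (65 − 173) = 83.781 → 84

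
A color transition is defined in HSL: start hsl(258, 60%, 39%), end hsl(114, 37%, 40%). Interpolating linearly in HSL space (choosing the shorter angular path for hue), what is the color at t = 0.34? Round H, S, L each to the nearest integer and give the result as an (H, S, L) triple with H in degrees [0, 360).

Hue arc: Δh = 114 − 258 = -144° (|Δh| ≤ 180, already the shorter path).
H = 258 + 0.34 × (-144) = 209.04 → 209°
S = 60 + 0.34 × (37 − 60) = 52.18 → 52%
L = 39 + 0.34 × (40 − 39) = 39.34 → 39%

(209, 52, 39)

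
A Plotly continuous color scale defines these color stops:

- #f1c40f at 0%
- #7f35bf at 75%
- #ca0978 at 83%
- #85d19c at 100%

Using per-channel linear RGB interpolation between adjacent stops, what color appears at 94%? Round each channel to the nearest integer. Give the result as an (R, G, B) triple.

94% lies between the 83% and 100% stops, so the local fraction is t = (94 − 83)/(100 − 83) = 11/17 ≈ 0.6471.
#ca0978 → (202, 9, 120); #85d19c → (133, 209, 156).
R = 202 + 0.6471 × (133 − 202) = 157.35 → 157
G = 9 + 0.6471 × (209 − 9) = 138.42 → 138
B = 120 + 0.6471 × (156 − 120) = 143.296 → 143

(157, 138, 143)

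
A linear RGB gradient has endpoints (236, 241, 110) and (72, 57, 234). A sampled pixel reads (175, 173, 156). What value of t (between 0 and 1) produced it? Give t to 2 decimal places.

Invert the lerp on the G channel (largest span, 184): t = (173 − 241) / (57 − 241) = -68/-184 = 0.36957.
Check on R: (175 − 236)/(72 − 236) = 0.372 ✓

0.37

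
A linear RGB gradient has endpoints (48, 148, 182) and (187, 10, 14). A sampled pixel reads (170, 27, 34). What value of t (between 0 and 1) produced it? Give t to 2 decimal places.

0.88

Invert the lerp on the B channel (largest span, 168): t = (34 − 182) / (14 − 182) = -148/-168 = 0.88095.
Check on R: (170 − 48)/(187 − 48) = 0.8777 ✓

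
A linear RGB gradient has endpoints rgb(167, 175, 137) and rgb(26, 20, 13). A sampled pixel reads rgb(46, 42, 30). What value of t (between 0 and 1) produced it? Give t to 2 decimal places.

Invert the lerp on the G channel (largest span, 155): t = (42 − 175) / (20 − 175) = -133/-155 = 0.85806.
Check on R: (46 − 167)/(26 − 167) = 0.8582 ✓

0.86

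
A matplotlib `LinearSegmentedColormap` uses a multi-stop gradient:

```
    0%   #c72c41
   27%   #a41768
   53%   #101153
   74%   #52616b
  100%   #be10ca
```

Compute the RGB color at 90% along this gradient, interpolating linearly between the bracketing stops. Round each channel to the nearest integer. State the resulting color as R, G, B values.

(148, 47, 165)

90% lies between the 74% and 100% stops, so the local fraction is t = (90 − 74)/(100 − 74) = 16/26 ≈ 0.6154.
#52616b → (82, 97, 107); #be10ca → (190, 16, 202).
R = 82 + 0.6154 × (190 − 82) = 148.463 → 148
G = 97 + 0.6154 × (16 − 97) = 47.153 → 47
B = 107 + 0.6154 × (202 − 107) = 165.463 → 165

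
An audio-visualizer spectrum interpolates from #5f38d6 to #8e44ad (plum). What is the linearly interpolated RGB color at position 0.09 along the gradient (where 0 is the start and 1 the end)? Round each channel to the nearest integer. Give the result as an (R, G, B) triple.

#5f38d6 → (95, 56, 214); #8e44ad → (142, 68, 173).
R = 95 + 0.09 × (142 − 95) = 95 + 0.09 × 47 = 99.23 → 99
G = 56 + 0.09 × (68 − 56) = 56 + 0.09 × 12 = 57.08 → 57
B = 214 + 0.09 × (173 − 214) = 214 + 0.09 × -41 = 210.31 → 210

(99, 57, 210)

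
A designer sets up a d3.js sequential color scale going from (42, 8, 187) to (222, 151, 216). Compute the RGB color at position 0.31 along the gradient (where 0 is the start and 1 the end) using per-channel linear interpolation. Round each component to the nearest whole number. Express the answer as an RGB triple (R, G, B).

R = 42 + 0.31 × (222 − 42) = 42 + 0.31 × 180 = 97.8 → 98
G = 8 + 0.31 × (151 − 8) = 8 + 0.31 × 143 = 52.33 → 52
B = 187 + 0.31 × (216 − 187) = 187 + 0.31 × 29 = 195.99 → 196
So the blended color is (98, 52, 196), about #6234c4.

(98, 52, 196)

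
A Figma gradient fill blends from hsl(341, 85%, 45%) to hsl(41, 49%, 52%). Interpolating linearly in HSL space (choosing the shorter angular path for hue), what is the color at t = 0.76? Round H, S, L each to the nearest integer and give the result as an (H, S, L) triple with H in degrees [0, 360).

Hue: 41 − 341 = -300°, but |-300| > 180 so the shorter arc goes the other way: Δh = -300 + 360 = 60°.
H = 341 + 0.76 × (60) = 386.6 → 387 → 387 mod 360 = 27°
S = 85 + 0.76 × (49 − 85) = 57.64 → 58%
L = 45 + 0.76 × (52 − 45) = 50.32 → 50%

(27, 58, 50)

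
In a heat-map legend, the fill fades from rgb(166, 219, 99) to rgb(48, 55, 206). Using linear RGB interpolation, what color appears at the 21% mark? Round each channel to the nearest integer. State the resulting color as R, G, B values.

21% corresponds to t = 0.21.
R = 166 + 0.21 × (48 − 166) = 166 + 0.21 × -118 = 141.22 → 141
G = 219 + 0.21 × (55 − 219) = 219 + 0.21 × -164 = 184.56 → 185
B = 99 + 0.21 × (206 − 99) = 99 + 0.21 × 107 = 121.47 → 121
So the blended color is (141, 185, 121), about #8db979.

(141, 185, 121)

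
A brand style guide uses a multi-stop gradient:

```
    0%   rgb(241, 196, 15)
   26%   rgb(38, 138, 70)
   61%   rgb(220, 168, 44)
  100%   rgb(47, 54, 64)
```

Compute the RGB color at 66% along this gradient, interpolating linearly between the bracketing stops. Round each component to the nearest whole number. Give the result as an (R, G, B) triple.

(198, 153, 47)

66% lies between the 61% and 100% stops, so the local fraction is t = (66 − 61)/(100 − 61) = 5/39 ≈ 0.1282.
R = 220 + 0.1282 × (47 − 220) = 197.821 → 198
G = 168 + 0.1282 × (54 − 168) = 153.385 → 153
B = 44 + 0.1282 × (64 − 44) = 46.564 → 47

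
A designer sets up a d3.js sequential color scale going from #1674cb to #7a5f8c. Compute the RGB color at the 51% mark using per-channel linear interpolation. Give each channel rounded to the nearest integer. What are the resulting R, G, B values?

#1674cb → (22, 116, 203); #7a5f8c → (122, 95, 140).
51% corresponds to t = 0.51.
R = 22 + 0.51 × (122 − 22) = 22 + 0.51 × 100 = 73 → 73
G = 116 + 0.51 × (95 − 116) = 116 + 0.51 × -21 = 105.29 → 105
B = 203 + 0.51 × (140 − 203) = 203 + 0.51 × -63 = 170.87 → 171
So the blended color is (73, 105, 171), about #4969ab.

(73, 105, 171)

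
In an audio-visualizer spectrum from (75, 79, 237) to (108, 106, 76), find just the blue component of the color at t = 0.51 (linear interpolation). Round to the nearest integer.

155

B = 237 + 0.51 × (76 − 237) = 154.89 → 155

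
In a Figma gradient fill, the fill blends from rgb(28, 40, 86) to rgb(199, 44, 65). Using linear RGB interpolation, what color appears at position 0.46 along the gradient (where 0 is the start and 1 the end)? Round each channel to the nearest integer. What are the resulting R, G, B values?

R = 28 + 0.46 × (199 − 28) = 28 + 0.46 × 171 = 106.66 → 107
G = 40 + 0.46 × (44 − 40) = 40 + 0.46 × 4 = 41.84 → 42
B = 86 + 0.46 × (65 − 86) = 86 + 0.46 × -21 = 76.34 → 76
So the blended color is (107, 42, 76), about #6b2a4c.

(107, 42, 76)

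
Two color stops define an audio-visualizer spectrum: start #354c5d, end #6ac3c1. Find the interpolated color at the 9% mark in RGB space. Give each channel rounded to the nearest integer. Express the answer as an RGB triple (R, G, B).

#354c5d → (53, 76, 93); #6ac3c1 → (106, 195, 193).
9% corresponds to t = 0.09.
R = 53 + 0.09 × (106 − 53) = 53 + 0.09 × 53 = 57.77 → 58
G = 76 + 0.09 × (195 − 76) = 76 + 0.09 × 119 = 86.71 → 87
B = 93 + 0.09 × (193 − 93) = 93 + 0.09 × 100 = 102 → 102
So the blended color is (58, 87, 102), about #3a5766.

(58, 87, 102)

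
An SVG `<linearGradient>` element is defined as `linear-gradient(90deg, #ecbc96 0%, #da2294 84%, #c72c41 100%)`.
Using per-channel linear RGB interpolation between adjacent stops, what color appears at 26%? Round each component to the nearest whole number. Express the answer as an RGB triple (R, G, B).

(230, 140, 149)

26% lies between the 0% and 84% stops, so the local fraction is t = (26 − 0)/(84 − 0) = 26/84 ≈ 0.3095.
#ecbc96 → (236, 188, 150); #da2294 → (218, 34, 148).
R = 236 + 0.3095 × (218 − 236) = 230.429 → 230
G = 188 + 0.3095 × (34 − 188) = 140.337 → 140
B = 150 + 0.3095 × (148 − 150) = 149.381 → 149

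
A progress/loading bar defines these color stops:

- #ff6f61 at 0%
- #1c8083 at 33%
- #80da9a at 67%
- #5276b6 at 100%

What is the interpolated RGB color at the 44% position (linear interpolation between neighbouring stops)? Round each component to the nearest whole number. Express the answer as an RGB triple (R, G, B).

44% lies between the 33% and 67% stops, so the local fraction is t = (44 − 33)/(67 − 33) = 11/34 ≈ 0.3235.
#1c8083 → (28, 128, 131); #80da9a → (128, 218, 154).
R = 28 + 0.3235 × (128 − 28) = 60.35 → 60
G = 128 + 0.3235 × (218 − 128) = 157.115 → 157
B = 131 + 0.3235 × (154 − 131) = 138.44 → 138

(60, 157, 138)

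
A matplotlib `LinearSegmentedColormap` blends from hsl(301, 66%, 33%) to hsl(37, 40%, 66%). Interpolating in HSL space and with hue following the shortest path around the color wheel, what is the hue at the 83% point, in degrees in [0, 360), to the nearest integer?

Hue: 37 − 301 = -264°, but |-264| > 180 so the shorter arc goes the other way: Δh = -264 + 360 = 96°.
H = 301 + 0.83 × (96) = 380.68 → 381 → 381 mod 360 = 21°

21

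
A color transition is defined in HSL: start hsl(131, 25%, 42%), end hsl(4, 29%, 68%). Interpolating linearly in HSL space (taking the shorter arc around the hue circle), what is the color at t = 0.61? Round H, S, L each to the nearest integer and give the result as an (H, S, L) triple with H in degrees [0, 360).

(54, 27, 58)

Hue arc: Δh = 4 − 131 = -127° (|Δh| ≤ 180, already the shorter path).
H = 131 + 0.61 × (-127) = 53.53 → 54°
S = 25 + 0.61 × (29 − 25) = 27.44 → 27%
L = 42 + 0.61 × (68 − 42) = 57.86 → 58%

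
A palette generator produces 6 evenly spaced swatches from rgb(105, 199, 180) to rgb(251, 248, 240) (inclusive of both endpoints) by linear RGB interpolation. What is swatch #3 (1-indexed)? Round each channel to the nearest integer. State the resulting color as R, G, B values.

With 6 swatches and endpoints inclusive, swatch 3 sits at t = (3 − 1)/(6 − 1) = 2/5 ≈ 0.4.
R = 105 + 0.4 × (251 − 105) = 163.4 → 163
G = 199 + 0.4 × (248 − 199) = 218.6 → 219
B = 180 + 0.4 × (240 − 180) = 204 → 204

(163, 219, 204)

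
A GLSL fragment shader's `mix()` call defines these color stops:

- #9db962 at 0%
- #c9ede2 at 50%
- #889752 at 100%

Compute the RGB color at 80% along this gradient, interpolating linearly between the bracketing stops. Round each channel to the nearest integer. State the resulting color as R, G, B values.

(162, 185, 140)

80% lies between the 50% and 100% stops, so the local fraction is t = (80 − 50)/(100 − 50) = 30/50 ≈ 0.6.
#c9ede2 → (201, 237, 226); #889752 → (136, 151, 82).
R = 201 + 0.6 × (136 − 201) = 162 → 162
G = 237 + 0.6 × (151 − 237) = 185.4 → 185
B = 226 + 0.6 × (82 − 226) = 139.6 → 140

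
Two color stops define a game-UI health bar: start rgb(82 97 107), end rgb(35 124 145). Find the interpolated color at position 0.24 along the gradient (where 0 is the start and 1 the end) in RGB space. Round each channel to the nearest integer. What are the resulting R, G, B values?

(71, 103, 116)

R = 82 + 0.24 × (35 − 82) = 82 + 0.24 × -47 = 70.72 → 71
G = 97 + 0.24 × (124 − 97) = 97 + 0.24 × 27 = 103.48 → 103
B = 107 + 0.24 × (145 − 107) = 107 + 0.24 × 38 = 116.12 → 116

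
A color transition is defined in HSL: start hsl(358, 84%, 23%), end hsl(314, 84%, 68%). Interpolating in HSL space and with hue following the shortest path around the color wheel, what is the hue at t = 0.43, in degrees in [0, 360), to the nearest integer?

Hue arc: Δh = 314 − 358 = -44° (|Δh| ≤ 180, already the shorter path).
H = 358 + 0.43 × (-44) = 339.08 → 339°

339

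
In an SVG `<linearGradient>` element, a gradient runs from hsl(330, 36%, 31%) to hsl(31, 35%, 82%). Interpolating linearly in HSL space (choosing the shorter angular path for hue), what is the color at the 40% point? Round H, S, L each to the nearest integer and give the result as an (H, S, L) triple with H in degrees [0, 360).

Hue: 31 − 330 = -299°, but |-299| > 180 so the shorter arc goes the other way: Δh = -299 + 360 = 61°.
H = 330 + 0.4 × (61) = 354.4 → 354°
S = 36 + 0.4 × (35 − 36) = 35.6 → 36%
L = 31 + 0.4 × (82 − 31) = 51.4 → 51%

(354, 36, 51)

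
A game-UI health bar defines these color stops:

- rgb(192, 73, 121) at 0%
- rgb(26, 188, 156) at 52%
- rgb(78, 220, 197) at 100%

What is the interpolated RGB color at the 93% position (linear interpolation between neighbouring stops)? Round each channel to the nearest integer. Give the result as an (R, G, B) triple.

(70, 215, 191)

93% lies between the 52% and 100% stops, so the local fraction is t = (93 − 52)/(100 − 52) = 41/48 ≈ 0.8542.
R = 26 + 0.8542 × (78 − 26) = 70.418 → 70
G = 188 + 0.8542 × (220 − 188) = 215.334 → 215
B = 156 + 0.8542 × (197 − 156) = 191.022 → 191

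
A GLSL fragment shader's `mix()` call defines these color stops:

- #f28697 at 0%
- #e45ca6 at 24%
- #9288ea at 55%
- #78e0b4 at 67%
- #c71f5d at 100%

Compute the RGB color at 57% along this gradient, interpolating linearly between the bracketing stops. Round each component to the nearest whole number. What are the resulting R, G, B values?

57% lies between the 55% and 67% stops, so the local fraction is t = (57 − 55)/(67 − 55) = 2/12 ≈ 0.1667.
#9288ea → (146, 136, 234); #78e0b4 → (120, 224, 180).
R = 146 + 0.1667 × (120 − 146) = 141.666 → 142
G = 136 + 0.1667 × (224 − 136) = 150.67 → 151
B = 234 + 0.1667 × (180 − 234) = 224.998 → 225

(142, 151, 225)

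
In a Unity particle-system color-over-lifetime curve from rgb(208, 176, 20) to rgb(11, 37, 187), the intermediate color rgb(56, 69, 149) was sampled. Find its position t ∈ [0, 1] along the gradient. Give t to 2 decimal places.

0.77

Invert the lerp on the R channel (largest span, 197): t = (56 − 208) / (11 − 208) = -152/-197 = 0.77157.
Check on G: (69 − 176)/(37 − 176) = 0.7698 ✓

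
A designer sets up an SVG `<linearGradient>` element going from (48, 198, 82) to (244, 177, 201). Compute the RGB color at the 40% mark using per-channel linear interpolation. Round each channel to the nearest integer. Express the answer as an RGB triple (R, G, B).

(126, 190, 130)

40% corresponds to t = 0.4.
R = 48 + 0.4 × (244 − 48) = 48 + 0.4 × 196 = 126.4 → 126
G = 198 + 0.4 × (177 − 198) = 198 + 0.4 × -21 = 189.6 → 190
B = 82 + 0.4 × (201 − 82) = 82 + 0.4 × 119 = 129.6 → 130
So the blended color is (126, 190, 130), about #7ebe82.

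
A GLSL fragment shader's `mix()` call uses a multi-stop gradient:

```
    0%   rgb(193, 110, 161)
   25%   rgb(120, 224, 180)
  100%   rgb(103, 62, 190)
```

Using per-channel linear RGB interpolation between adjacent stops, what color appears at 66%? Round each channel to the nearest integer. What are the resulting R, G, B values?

66% lies between the 25% and 100% stops, so the local fraction is t = (66 − 25)/(100 − 25) = 41/75 ≈ 0.5467.
R = 120 + 0.5467 × (103 − 120) = 110.706 → 111
G = 224 + 0.5467 × (62 − 224) = 135.435 → 135
B = 180 + 0.5467 × (190 − 180) = 185.467 → 185

(111, 135, 185)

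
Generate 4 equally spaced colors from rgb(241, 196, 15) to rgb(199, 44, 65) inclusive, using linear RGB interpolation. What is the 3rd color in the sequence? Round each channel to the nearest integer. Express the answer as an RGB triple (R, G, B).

With 4 swatches and endpoints inclusive, swatch 3 sits at t = (3 − 1)/(4 − 1) = 2/3 ≈ 0.6667.
R = 241 + 0.6667 × (199 − 241) = 212.999 → 213
G = 196 + 0.6667 × (44 − 196) = 94.662 → 95
B = 15 + 0.6667 × (65 − 15) = 48.335 → 48

(213, 95, 48)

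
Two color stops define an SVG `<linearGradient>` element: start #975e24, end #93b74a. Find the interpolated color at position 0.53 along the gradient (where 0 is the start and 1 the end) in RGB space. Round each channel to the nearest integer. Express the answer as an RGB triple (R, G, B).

#975e24 → (151, 94, 36); #93b74a → (147, 183, 74).
R = 151 + 0.53 × (147 − 151) = 151 + 0.53 × -4 = 148.88 → 149
G = 94 + 0.53 × (183 − 94) = 94 + 0.53 × 89 = 141.17 → 141
B = 36 + 0.53 × (74 − 36) = 36 + 0.53 × 38 = 56.14 → 56

(149, 141, 56)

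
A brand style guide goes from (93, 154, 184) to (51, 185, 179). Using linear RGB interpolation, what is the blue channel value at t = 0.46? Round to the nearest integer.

B = 184 + 0.46 × (179 − 184) = 181.7 → 182

182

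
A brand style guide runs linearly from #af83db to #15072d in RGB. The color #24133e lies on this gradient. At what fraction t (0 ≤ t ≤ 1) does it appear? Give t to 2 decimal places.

0.90

Invert the lerp on the B channel (largest span, 174): t = (62 − 219) / (45 − 219) = -157/-174 = 0.9023.
Check on R: (36 − 175)/(21 − 175) = 0.9026 ✓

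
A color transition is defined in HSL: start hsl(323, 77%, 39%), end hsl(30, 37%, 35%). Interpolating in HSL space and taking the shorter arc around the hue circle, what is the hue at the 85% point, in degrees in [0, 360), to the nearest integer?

20

Hue: 30 − 323 = -293°, but |-293| > 180 so the shorter arc goes the other way: Δh = -293 + 360 = 67°.
H = 323 + 0.85 × (67) = 379.95 → 380 → 380 mod 360 = 20°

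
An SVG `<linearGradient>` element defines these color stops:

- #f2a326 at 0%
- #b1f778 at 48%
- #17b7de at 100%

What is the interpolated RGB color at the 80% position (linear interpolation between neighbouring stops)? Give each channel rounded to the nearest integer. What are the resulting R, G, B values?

80% lies between the 48% and 100% stops, so the local fraction is t = (80 − 48)/(100 − 48) = 32/52 ≈ 0.6154.
#b1f778 → (177, 247, 120); #17b7de → (23, 183, 222).
R = 177 + 0.6154 × (23 − 177) = 82.228 → 82
G = 247 + 0.6154 × (183 − 247) = 207.614 → 208
B = 120 + 0.6154 × (222 − 120) = 182.771 → 183

(82, 208, 183)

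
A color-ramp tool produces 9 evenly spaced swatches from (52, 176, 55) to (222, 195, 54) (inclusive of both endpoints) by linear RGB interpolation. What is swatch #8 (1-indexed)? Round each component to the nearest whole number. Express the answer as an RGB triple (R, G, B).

(201, 193, 54)

With 9 swatches and endpoints inclusive, swatch 8 sits at t = (8 − 1)/(9 − 1) = 7/8 ≈ 0.875.
R = 52 + 0.875 × (222 − 52) = 200.75 → 201
G = 176 + 0.875 × (195 − 176) = 192.625 → 193
B = 55 + 0.875 × (54 − 55) = 54.125 → 54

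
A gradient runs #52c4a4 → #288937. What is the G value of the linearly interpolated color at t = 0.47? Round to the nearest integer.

G₁ = 196 (from #52c4a4), G₂ = 137 (from #288937).
G = 196 + 0.47 × (137 − 196) = 168.27 → 168

168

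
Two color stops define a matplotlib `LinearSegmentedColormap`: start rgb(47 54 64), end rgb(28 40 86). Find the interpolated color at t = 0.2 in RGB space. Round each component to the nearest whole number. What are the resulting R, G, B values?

(43, 51, 68)

R = 47 + 0.2 × (28 − 47) = 47 + 0.2 × -19 = 43.2 → 43
G = 54 + 0.2 × (40 − 54) = 54 + 0.2 × -14 = 51.2 → 51
B = 64 + 0.2 × (86 − 64) = 64 + 0.2 × 22 = 68.4 → 68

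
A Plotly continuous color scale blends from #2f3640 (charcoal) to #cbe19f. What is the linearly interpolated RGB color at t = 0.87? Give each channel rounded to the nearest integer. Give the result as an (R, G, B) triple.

#2f3640 → (47, 54, 64); #cbe19f → (203, 225, 159).
R = 47 + 0.87 × (203 − 47) = 47 + 0.87 × 156 = 182.72 → 183
G = 54 + 0.87 × (225 − 54) = 54 + 0.87 × 171 = 202.77 → 203
B = 64 + 0.87 × (159 − 64) = 64 + 0.87 × 95 = 146.65 → 147

(183, 203, 147)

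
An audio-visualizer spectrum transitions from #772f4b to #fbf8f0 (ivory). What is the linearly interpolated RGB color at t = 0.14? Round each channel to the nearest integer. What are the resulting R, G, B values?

(137, 75, 98)

#772f4b → (119, 47, 75); #fbf8f0 → (251, 248, 240).
R = 119 + 0.14 × (251 − 119) = 119 + 0.14 × 132 = 137.48 → 137
G = 47 + 0.14 × (248 − 47) = 47 + 0.14 × 201 = 75.14 → 75
B = 75 + 0.14 × (240 − 75) = 75 + 0.14 × 165 = 98.1 → 98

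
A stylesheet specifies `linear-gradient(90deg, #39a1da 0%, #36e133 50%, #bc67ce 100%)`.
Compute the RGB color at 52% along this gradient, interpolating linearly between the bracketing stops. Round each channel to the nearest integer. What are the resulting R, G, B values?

52% lies between the 50% and 100% stops, so the local fraction is t = (52 − 50)/(100 − 50) = 2/50 ≈ 0.04.
#36e133 → (54, 225, 51); #bc67ce → (188, 103, 206).
R = 54 + 0.04 × (188 − 54) = 59.36 → 59
G = 225 + 0.04 × (103 − 225) = 220.12 → 220
B = 51 + 0.04 × (206 − 51) = 57.2 → 57

(59, 220, 57)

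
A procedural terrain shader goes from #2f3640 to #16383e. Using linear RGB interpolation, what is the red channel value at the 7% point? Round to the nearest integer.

R₁ = 47 (from #2f3640), R₂ = 22 (from #16383e).
R = 47 + 0.07 × (22 − 47) = 45.25 → 45

45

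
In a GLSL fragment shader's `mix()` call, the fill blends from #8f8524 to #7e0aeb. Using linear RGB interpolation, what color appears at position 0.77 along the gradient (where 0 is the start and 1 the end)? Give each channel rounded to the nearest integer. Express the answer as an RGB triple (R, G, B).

(130, 38, 189)

#8f8524 → (143, 133, 36); #7e0aeb → (126, 10, 235).
R = 143 + 0.77 × (126 − 143) = 143 + 0.77 × -17 = 129.91 → 130
G = 133 + 0.77 × (10 − 133) = 133 + 0.77 × -123 = 38.29 → 38
B = 36 + 0.77 × (235 − 36) = 36 + 0.77 × 199 = 189.23 → 189
So the blended color is (130, 38, 189), about #8226bd.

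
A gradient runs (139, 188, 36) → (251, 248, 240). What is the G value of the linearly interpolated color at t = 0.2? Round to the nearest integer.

G = 188 + 0.2 × (248 − 188) = 200 → 200

200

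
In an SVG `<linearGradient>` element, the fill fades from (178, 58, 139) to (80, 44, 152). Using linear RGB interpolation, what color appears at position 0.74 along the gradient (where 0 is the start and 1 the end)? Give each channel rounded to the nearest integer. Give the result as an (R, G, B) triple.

(105, 48, 149)

R = 178 + 0.74 × (80 − 178) = 178 + 0.74 × -98 = 105.48 → 105
G = 58 + 0.74 × (44 − 58) = 58 + 0.74 × -14 = 47.64 → 48
B = 139 + 0.74 × (152 − 139) = 139 + 0.74 × 13 = 148.62 → 149
So the blended color is (105, 48, 149), about #693095.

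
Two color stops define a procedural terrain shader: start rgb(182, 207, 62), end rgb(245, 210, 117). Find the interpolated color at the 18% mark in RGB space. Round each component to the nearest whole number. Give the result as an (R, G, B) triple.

(193, 208, 72)

18% corresponds to t = 0.18.
R = 182 + 0.18 × (245 − 182) = 182 + 0.18 × 63 = 193.34 → 193
G = 207 + 0.18 × (210 − 207) = 207 + 0.18 × 3 = 207.54 → 208
B = 62 + 0.18 × (117 − 62) = 62 + 0.18 × 55 = 71.9 → 72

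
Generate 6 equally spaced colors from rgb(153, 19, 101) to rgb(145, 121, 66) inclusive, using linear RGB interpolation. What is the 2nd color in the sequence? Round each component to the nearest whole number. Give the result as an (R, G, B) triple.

With 6 swatches and endpoints inclusive, swatch 2 sits at t = (2 − 1)/(6 − 1) = 1/5 ≈ 0.2.
R = 153 + 0.2 × (145 − 153) = 151.4 → 151
G = 19 + 0.2 × (121 − 19) = 39.4 → 39
B = 101 + 0.2 × (66 − 101) = 94 → 94

(151, 39, 94)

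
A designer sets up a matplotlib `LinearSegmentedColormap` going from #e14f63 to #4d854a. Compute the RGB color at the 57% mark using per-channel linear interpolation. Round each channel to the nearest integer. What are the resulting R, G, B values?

#e14f63 → (225, 79, 99); #4d854a → (77, 133, 74).
57% corresponds to t = 0.57.
R = 225 + 0.57 × (77 − 225) = 225 + 0.57 × -148 = 140.64 → 141
G = 79 + 0.57 × (133 − 79) = 79 + 0.57 × 54 = 109.78 → 110
B = 99 + 0.57 × (74 − 99) = 99 + 0.57 × -25 = 84.75 → 85

(141, 110, 85)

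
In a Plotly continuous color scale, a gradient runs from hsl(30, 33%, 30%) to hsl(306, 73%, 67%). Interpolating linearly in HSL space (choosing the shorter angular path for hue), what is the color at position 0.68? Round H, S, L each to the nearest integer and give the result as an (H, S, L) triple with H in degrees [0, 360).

Hue: 306 − 30 = 276°, but |276| > 180 so the shorter arc goes the other way: Δh = 276 − 360 = -84°.
H = 30 + 0.68 × (-84) = -27.12 → -27 → -27 mod 360 = 333°
S = 33 + 0.68 × (73 − 33) = 60.2 → 60%
L = 30 + 0.68 × (67 − 30) = 55.16 → 55%

(333, 60, 55)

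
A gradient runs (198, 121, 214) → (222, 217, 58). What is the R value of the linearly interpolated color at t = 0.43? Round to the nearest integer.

R = 198 + 0.43 × (222 − 198) = 208.32 → 208

208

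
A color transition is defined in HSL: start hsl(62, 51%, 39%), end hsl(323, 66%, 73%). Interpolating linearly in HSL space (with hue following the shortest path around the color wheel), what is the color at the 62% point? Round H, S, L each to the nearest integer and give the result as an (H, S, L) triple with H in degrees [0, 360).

(1, 60, 60)

Hue: 323 − 62 = 261°, but |261| > 180 so the shorter arc goes the other way: Δh = 261 − 360 = -99°.
H = 62 + 0.62 × (-99) = 0.62 → 1°
S = 51 + 0.62 × (66 − 51) = 60.3 → 60%
L = 39 + 0.62 × (73 − 39) = 60.08 → 60%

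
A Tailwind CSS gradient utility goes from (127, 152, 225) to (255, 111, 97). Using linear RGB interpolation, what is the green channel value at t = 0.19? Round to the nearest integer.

144

G = 152 + 0.19 × (111 − 152) = 144.21 → 144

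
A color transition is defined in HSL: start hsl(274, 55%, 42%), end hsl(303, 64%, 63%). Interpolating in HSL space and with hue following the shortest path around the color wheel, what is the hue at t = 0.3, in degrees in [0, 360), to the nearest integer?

Hue arc: Δh = 303 − 274 = 29° (|Δh| ≤ 180, already the shorter path).
H = 274 + 0.3 × (29) = 282.7 → 283°

283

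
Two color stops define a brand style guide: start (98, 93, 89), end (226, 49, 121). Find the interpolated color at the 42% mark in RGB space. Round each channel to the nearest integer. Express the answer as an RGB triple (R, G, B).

42% corresponds to t = 0.42.
R = 98 + 0.42 × (226 − 98) = 98 + 0.42 × 128 = 151.76 → 152
G = 93 + 0.42 × (49 − 93) = 93 + 0.42 × -44 = 74.52 → 75
B = 89 + 0.42 × (121 − 89) = 89 + 0.42 × 32 = 102.44 → 102
So the blended color is (152, 75, 102), about #984b66.

(152, 75, 102)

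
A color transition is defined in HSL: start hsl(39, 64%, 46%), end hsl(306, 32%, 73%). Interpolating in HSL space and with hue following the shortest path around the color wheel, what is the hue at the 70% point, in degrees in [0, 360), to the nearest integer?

Hue: 306 − 39 = 267°, but |267| > 180 so the shorter arc goes the other way: Δh = 267 − 360 = -93°.
H = 39 + 0.7 × (-93) = -26.1 → -26 → -26 mod 360 = 334°

334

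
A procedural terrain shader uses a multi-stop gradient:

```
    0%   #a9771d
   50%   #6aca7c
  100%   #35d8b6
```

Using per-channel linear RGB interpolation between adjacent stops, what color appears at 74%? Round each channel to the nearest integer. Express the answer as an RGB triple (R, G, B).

74% lies between the 50% and 100% stops, so the local fraction is t = (74 − 50)/(100 − 50) = 24/50 ≈ 0.48.
#6aca7c → (106, 202, 124); #35d8b6 → (53, 216, 182).
R = 106 + 0.48 × (53 − 106) = 80.56 → 81
G = 202 + 0.48 × (216 − 202) = 208.72 → 209
B = 124 + 0.48 × (182 − 124) = 151.84 → 152

(81, 209, 152)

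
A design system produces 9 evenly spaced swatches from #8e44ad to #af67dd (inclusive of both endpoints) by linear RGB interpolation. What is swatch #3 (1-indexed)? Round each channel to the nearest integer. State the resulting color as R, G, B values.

With 9 swatches and endpoints inclusive, swatch 3 sits at t = (3 − 1)/(9 − 1) = 2/8 ≈ 0.25.
#8e44ad → (142, 68, 173); #af67dd → (175, 103, 221).
R = 142 + 0.25 × (175 − 142) = 150.25 → 150
G = 68 + 0.25 × (103 − 68) = 76.75 → 77
B = 173 + 0.25 × (221 − 173) = 185 → 185

(150, 77, 185)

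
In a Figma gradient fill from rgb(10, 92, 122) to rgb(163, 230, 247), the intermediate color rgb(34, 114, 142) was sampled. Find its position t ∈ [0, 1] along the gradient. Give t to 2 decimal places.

0.16

Invert the lerp on the R channel (largest span, 153): t = (34 − 10) / (163 − 10) = 24/153 = 0.15686.
Check on G: (114 − 92)/(230 − 92) = 0.1594 ✓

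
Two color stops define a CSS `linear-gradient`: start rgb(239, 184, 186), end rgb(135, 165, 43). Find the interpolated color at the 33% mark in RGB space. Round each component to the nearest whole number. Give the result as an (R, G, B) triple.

(205, 178, 139)

33% corresponds to t = 0.33.
R = 239 + 0.33 × (135 − 239) = 239 + 0.33 × -104 = 204.68 → 205
G = 184 + 0.33 × (165 − 184) = 184 + 0.33 × -19 = 177.73 → 178
B = 186 + 0.33 × (43 − 186) = 186 + 0.33 × -143 = 138.81 → 139
So the blended color is (205, 178, 139), about #cdb28b.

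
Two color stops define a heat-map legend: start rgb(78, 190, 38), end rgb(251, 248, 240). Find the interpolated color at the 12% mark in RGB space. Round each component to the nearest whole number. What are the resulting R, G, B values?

12% corresponds to t = 0.12.
R = 78 + 0.12 × (251 − 78) = 78 + 0.12 × 173 = 98.76 → 99
G = 190 + 0.12 × (248 − 190) = 190 + 0.12 × 58 = 196.96 → 197
B = 38 + 0.12 × (240 − 38) = 38 + 0.12 × 202 = 62.24 → 62
So the blended color is (99, 197, 62), about #63c53e.

(99, 197, 62)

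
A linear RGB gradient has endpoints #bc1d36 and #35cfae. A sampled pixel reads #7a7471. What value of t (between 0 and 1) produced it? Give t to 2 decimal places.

0.49

Invert the lerp on the G channel (largest span, 178): t = (116 − 29) / (207 − 29) = 87/178 = 0.48876.
Check on R: (122 − 188)/(53 − 188) = 0.4889 ✓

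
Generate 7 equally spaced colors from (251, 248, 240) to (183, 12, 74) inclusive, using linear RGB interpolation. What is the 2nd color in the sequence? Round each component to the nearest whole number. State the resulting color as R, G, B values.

With 7 swatches and endpoints inclusive, swatch 2 sits at t = (2 − 1)/(7 − 1) = 1/6 ≈ 0.1667.
R = 251 + 0.1667 × (183 − 251) = 239.664 → 240
G = 248 + 0.1667 × (12 − 248) = 208.659 → 209
B = 240 + 0.1667 × (74 − 240) = 212.328 → 212

(240, 209, 212)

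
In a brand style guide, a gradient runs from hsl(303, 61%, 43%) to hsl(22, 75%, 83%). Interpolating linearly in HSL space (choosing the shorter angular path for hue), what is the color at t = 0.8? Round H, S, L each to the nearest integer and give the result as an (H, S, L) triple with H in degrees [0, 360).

Hue: 22 − 303 = -281°, but |-281| > 180 so the shorter arc goes the other way: Δh = -281 + 360 = 79°.
H = 303 + 0.8 × (79) = 366.2 → 366 → 366 mod 360 = 6°
S = 61 + 0.8 × (75 − 61) = 72.2 → 72%
L = 43 + 0.8 × (83 − 43) = 75 → 75%

(6, 72, 75)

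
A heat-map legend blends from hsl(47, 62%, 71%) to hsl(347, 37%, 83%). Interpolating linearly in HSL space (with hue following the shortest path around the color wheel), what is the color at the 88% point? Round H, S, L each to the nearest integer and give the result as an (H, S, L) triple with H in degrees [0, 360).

Hue: 347 − 47 = 300°, but |300| > 180 so the shorter arc goes the other way: Δh = 300 − 360 = -60°.
H = 47 + 0.88 × (-60) = -5.8 → -6 → -6 mod 360 = 354°
S = 62 + 0.88 × (37 − 62) = 40 → 40%
L = 71 + 0.88 × (83 − 71) = 81.56 → 82%

(354, 40, 82)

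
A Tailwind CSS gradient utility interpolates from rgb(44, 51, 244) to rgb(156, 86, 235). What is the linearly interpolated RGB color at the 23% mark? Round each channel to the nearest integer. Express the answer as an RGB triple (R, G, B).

23% corresponds to t = 0.23.
R = 44 + 0.23 × (156 − 44) = 44 + 0.23 × 112 = 69.76 → 70
G = 51 + 0.23 × (86 − 51) = 51 + 0.23 × 35 = 59.05 → 59
B = 244 + 0.23 × (235 − 244) = 244 + 0.23 × -9 = 241.93 → 242

(70, 59, 242)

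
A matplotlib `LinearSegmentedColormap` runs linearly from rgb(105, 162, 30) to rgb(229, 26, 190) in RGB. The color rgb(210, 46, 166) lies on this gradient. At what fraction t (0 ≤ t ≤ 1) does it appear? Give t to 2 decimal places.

Invert the lerp on the B channel (largest span, 160): t = (166 − 30) / (190 − 30) = 136/160 = 0.85.
Check on R: (210 − 105)/(229 − 105) = 0.8468 ✓

0.85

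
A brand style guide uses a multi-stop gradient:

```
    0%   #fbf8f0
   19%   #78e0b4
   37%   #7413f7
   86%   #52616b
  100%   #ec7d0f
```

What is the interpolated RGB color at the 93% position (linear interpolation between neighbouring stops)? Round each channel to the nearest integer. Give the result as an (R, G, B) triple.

93% lies between the 86% and 100% stops, so the local fraction is t = (93 − 86)/(100 − 86) = 7/14 ≈ 0.5.
#52616b → (82, 97, 107); #ec7d0f → (236, 125, 15).
R = 82 + 0.5 × (236 − 82) = 159 → 159
G = 97 + 0.5 × (125 − 97) = 111 → 111
B = 107 + 0.5 × (15 − 107) = 61 → 61

(159, 111, 61)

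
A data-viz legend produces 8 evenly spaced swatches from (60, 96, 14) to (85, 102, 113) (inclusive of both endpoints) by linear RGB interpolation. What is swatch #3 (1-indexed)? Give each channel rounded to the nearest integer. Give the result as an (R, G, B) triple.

With 8 swatches and endpoints inclusive, swatch 3 sits at t = (3 − 1)/(8 − 1) = 2/7 ≈ 0.2857.
R = 60 + 0.2857 × (85 − 60) = 67.142 → 67
G = 96 + 0.2857 × (102 − 96) = 97.714 → 98
B = 14 + 0.2857 × (113 − 14) = 42.284 → 42

(67, 98, 42)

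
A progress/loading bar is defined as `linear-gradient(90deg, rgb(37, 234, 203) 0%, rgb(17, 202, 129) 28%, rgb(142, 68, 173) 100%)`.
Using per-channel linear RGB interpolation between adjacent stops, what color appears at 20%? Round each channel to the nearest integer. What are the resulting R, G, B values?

20% lies between the 0% and 28% stops, so the local fraction is t = (20 − 0)/(28 − 0) = 20/28 ≈ 0.7143.
R = 37 + 0.7143 × (17 − 37) = 22.714 → 23
G = 234 + 0.7143 × (202 − 234) = 211.142 → 211
B = 203 + 0.7143 × (129 − 203) = 150.142 → 150

(23, 211, 150)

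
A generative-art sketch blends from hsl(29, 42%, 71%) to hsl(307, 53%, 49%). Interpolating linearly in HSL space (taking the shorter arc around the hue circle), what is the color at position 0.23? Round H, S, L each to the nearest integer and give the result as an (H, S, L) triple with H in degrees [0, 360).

Hue: 307 − 29 = 278°, but |278| > 180 so the shorter arc goes the other way: Δh = 278 − 360 = -82°.
H = 29 + 0.23 × (-82) = 10.14 → 10°
S = 42 + 0.23 × (53 − 42) = 44.53 → 45%
L = 71 + 0.23 × (49 − 71) = 65.94 → 66%

(10, 45, 66)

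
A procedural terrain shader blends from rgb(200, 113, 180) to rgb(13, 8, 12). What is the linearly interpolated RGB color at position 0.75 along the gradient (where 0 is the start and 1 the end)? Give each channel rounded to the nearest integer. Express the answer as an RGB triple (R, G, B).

(60, 34, 54)

R = 200 + 0.75 × (13 − 200) = 200 + 0.75 × -187 = 59.75 → 60
G = 113 + 0.75 × (8 − 113) = 113 + 0.75 × -105 = 34.25 → 34
B = 180 + 0.75 × (12 − 180) = 180 + 0.75 × -168 = 54 → 54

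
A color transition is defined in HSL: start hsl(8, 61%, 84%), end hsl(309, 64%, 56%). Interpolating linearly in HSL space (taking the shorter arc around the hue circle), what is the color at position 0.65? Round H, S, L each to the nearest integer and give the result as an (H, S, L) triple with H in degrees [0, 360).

Hue: 309 − 8 = 301°, but |301| > 180 so the shorter arc goes the other way: Δh = 301 − 360 = -59°.
H = 8 + 0.65 × (-59) = -30.35 → -30 → -30 mod 360 = 330°
S = 61 + 0.65 × (64 − 61) = 62.95 → 63%
L = 84 + 0.65 × (56 − 84) = 65.8 → 66%

(330, 63, 66)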